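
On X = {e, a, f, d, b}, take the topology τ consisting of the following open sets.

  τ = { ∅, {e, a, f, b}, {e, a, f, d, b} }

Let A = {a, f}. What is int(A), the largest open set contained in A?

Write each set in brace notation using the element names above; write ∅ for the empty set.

opens ⊆ A: ∅; union → int = ∅

∅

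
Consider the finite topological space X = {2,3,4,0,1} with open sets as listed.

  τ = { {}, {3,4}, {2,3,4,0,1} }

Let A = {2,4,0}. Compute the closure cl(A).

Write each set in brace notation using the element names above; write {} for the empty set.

{2,3,4,0,1}

X∖A={3,1}, int(X∖A)={}, hence cl(A)={2,3,4,0,1}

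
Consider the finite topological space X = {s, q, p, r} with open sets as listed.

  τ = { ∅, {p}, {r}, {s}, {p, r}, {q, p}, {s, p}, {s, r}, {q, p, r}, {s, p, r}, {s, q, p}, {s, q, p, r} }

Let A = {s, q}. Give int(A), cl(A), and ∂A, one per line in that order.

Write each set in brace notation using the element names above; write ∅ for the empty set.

int(A) = {s}
cl(A)  = {s, q}
∂A     = {q}

interior: largest open inside A is {s} (from ∅, {s})
cl via duality: int({p, r}) = {p, r}, so X∖{p, r} = {s, q}
cl∖int = {q}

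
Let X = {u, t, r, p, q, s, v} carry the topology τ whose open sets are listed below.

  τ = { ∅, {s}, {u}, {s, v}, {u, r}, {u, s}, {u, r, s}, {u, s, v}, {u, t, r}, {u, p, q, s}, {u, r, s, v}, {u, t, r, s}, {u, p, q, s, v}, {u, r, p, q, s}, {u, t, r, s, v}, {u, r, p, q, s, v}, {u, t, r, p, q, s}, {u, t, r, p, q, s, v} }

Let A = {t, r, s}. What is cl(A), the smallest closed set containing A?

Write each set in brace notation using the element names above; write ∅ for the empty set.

{t, r, p, q, s, v}

cl via duality: int({u, p, q, v}) = {u}, so X∖{u} = {t, r, p, q, s, v}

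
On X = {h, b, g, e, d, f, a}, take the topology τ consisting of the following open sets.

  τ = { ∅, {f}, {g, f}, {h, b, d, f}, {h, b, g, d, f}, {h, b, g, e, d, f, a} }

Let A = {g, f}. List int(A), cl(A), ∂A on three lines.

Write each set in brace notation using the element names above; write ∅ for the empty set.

interior: largest open inside A is {g, f} (from ∅, {f}, {g, f})
cl via duality: int({h, b, e, d, a}) = ∅, so X∖∅ = {h, b, g, e, d, f, a}
cl∖int = {h, b, e, d, a}

int(A) = {g, f}
cl(A)  = {h, b, g, e, d, f, a}
∂A     = {h, b, e, d, a}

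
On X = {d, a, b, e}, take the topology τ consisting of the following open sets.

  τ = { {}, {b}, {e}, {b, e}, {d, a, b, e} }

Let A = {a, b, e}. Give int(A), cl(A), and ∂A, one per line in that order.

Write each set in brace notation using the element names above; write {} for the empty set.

int(A) = {b, e}
cl(A)  = {d, a, b, e}
∂A     = {d, a}

opens ⊆ A: {}, {e}, {b}, {b, e}; union → int = {b, e}
complement {d}; its interior {}; cl(A) = X∖{} = {d, a, b, e}
boundary = {d, a, b, e} ∖ {b, e} = {d, a}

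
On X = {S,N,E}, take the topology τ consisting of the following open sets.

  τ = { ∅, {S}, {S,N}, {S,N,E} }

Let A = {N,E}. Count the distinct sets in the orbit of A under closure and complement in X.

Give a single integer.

4

cl via duality: int({S}) = {S}, so X∖{S} = {N,E}
Write k for closure, c for complement:
  1. A     = {N,E}
  2. cA    = {S}
  3. kcA   = {S,N,E}
  4. ckcA  = ∅
applying k or c yields no new set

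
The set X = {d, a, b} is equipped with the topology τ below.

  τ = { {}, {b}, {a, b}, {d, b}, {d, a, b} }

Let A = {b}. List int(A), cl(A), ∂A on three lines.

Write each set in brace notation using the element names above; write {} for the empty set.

int(A) = {b}
cl(A)  = {d, a, b}
∂A     = {d, a}

U open, U⊆A: {}, {b}. int(A) = ⋃ = {b}
X∖A={d, a}, int(X∖A)={}, hence cl(A)={d, a, b}
∂A: remove int from cl → {d, a}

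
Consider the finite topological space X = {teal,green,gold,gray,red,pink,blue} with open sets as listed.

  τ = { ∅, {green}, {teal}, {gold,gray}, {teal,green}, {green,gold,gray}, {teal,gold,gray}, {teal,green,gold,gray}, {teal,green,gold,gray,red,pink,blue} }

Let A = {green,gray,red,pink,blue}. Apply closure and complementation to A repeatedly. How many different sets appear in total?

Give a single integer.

cl via duality: int({teal,gold}) = {teal}, so X∖{teal} = {green,gold,gray,red,pink,blue}
Write k for closure, c for complement:
  1. A     = {green,gray,red,pink,blue}
  2. kA    = {green,gold,gray,red,pink,blue}
  3. cA    = {teal,gold}
  4. ckA   = {teal}
  5. kcA   = {teal,gold,gray,red,pink,blue}
  6. kckA  = {teal,red,pink,blue}
  7. ckcA  = {green}
  8. ckckA = {green,gold,gray}
  9. kckcA = {green,red,pink,blue}
  10. ckckcA = {teal,gold,gray}
applying k or c yields no new set

10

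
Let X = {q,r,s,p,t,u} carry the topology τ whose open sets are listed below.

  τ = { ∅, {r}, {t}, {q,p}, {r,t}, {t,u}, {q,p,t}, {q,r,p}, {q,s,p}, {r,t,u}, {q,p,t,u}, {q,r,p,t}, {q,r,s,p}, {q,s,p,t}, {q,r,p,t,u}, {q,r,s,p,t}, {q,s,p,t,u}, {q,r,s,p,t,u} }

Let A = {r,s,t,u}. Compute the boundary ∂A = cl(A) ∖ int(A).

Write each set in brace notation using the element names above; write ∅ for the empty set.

{s}

opens ⊆ A: ∅, {t}, {r}, {t,u}, {r,t}, {r,t,u}; union → int = {r,t,u}
complement {q,p}; its interior {q,p}; cl(A) = X∖{q,p} = {r,s,t,u}
boundary = {r,s,t,u} ∖ {r,t,u} = {s}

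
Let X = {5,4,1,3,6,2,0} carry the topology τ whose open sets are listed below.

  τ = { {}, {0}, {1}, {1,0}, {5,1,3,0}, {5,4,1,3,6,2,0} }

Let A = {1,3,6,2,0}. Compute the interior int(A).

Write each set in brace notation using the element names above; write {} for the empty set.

U open, U⊆A: {}, {0}, {1}, {1,0}. int(A) = ⋃ = {1,0}

{1,0}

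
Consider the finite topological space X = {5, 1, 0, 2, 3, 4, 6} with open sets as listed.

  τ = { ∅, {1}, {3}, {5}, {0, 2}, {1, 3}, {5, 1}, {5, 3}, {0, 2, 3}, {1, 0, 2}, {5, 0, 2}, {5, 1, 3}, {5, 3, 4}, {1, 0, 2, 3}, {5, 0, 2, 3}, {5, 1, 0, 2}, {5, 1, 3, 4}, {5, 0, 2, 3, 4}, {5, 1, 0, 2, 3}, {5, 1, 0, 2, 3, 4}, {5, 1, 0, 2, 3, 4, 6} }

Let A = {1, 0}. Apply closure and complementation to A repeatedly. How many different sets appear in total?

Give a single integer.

10

complement {5, 2, 3, 4, 6}; its interior {5, 3, 4}; cl(A) = X∖{5, 3, 4} = {1, 0, 2, 6}
With k = closure, c = complement:
  1. A     = {1, 0}
  2. kA    = {1, 0, 2, 6}
  3. cA    = {5, 2, 3, 4, 6}
  4. ckA   = {5, 3, 4}
  5. kcA   = {5, 0, 2, 3, 4, 6}
  6. kckA  = {5, 3, 4, 6}
  7. ckcA  = {1}
  8. ckckA = {1, 0, 2}
  9. kckcA = {1, 6}
  10. ckckcA = {5, 0, 2, 3, 4}
k, c of each give nothing new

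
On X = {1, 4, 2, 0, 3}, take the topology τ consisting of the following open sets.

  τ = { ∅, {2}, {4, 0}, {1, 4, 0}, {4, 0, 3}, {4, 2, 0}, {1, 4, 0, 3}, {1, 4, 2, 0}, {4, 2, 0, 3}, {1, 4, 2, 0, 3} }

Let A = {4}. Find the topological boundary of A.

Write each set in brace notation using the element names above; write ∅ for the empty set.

{1, 4, 0, 3}

U open, U⊆A: ∅. int(A) = ⋃ = ∅
X∖A={1, 2, 0, 3}, int(X∖A)={2}, hence cl(A)={1, 4, 0, 3}
∂A: remove int from cl → {1, 4, 0, 3}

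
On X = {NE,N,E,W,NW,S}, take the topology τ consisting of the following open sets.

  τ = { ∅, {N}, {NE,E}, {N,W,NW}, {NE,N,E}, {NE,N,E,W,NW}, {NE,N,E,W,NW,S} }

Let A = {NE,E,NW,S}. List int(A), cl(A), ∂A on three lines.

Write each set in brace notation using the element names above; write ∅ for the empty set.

int(A) = {NE,E}
cl(A)  = {NE,E,W,NW,S}
∂A     = {W,NW,S}

U open, U⊆A: ∅, {NE,E}. int(A) = ⋃ = {NE,E}
X∖A={N,W}, int(X∖A)={N}, hence cl(A)={NE,E,W,NW,S}
∂A: remove int from cl → {W,NW,S}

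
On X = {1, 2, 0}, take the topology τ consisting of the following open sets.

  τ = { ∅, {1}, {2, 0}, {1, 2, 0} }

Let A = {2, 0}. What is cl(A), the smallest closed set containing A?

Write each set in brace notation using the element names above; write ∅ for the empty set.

complement {1}; its interior {1}; cl(A) = X∖{1} = {2, 0}

{2, 0}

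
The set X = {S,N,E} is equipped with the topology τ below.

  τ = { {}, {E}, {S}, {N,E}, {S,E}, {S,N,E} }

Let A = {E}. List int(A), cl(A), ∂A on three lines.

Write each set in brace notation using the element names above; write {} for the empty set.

interior: largest open inside A is {E} (from {}, {E})
cl via duality: int({S,N}) = {S}, so X∖{S} = {N,E}
cl∖int = {N}

int(A) = {E}
cl(A)  = {N,E}
∂A     = {N}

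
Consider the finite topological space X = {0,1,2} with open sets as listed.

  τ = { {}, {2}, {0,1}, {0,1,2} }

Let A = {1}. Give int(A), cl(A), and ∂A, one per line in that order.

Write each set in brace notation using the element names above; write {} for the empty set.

interior: largest open inside A is {} (from {})
cl via duality: int({0,2}) = {2}, so X∖{2} = {0,1}
cl∖int = {0,1}

int(A) = {}
cl(A)  = {0,1}
∂A     = {0,1}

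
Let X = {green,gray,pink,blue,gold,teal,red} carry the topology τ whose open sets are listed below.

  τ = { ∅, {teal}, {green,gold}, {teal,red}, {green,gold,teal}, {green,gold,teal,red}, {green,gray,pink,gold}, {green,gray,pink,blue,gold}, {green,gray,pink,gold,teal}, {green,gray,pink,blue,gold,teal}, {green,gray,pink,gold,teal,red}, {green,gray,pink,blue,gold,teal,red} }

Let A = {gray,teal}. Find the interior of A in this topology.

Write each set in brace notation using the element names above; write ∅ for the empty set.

{teal}

open subsets of A: ∅, {teal}; so int(A) = {teal}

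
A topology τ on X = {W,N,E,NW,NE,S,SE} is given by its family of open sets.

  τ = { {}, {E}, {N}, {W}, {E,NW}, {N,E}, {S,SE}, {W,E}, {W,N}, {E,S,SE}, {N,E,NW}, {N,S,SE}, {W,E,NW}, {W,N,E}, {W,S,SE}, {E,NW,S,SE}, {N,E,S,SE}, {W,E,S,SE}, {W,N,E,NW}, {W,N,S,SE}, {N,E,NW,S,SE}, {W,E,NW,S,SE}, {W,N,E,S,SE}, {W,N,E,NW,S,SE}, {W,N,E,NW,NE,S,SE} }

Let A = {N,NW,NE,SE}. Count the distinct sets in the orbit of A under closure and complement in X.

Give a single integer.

12

cl via duality: int({W,E,S}) = {W,E}, so X∖{W,E} = {N,NW,NE,S,SE}
Write k for closure, c for complement:
  1. A     = {N,NW,NE,SE}
  2. kA    = {N,NW,NE,S,SE}
  3. cA    = {W,E,S}
  4. ckA   = {W,E}
  5. kcA   = {W,E,NW,NE,S,SE}
  6. kckA  = {W,E,NW,NE}
  7. ckcA  = {N}
  8. ckckA = {N,S,SE}
  9. kckcA = {N,NE}
  10. kckckA = {N,NE,S,SE}
  11. ckckcA = {W,E,NW,S,SE}
  12. ckckckA = {W,E,NW}
applying k or c yields no new set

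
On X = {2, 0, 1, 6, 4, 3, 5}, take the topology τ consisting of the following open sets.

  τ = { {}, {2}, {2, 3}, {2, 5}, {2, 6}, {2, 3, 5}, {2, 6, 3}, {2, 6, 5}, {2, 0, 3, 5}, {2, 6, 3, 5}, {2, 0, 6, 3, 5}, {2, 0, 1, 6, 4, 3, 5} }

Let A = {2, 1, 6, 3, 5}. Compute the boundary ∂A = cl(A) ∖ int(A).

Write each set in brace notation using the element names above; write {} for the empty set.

open subsets of A: {}, {2}, {2, 3}, {2, 5}, {2, 6}, {2, 3, 5}, {2, 6, 5}, {2, 6, 3}, {2, 6, 3, 5}; so int(A) = {2, 6, 3, 5}
closure: X∖int(X∖A) = X∖{} = {2, 0, 1, 6, 4, 3, 5}
∂A = {2, 0, 1, 6, 4, 3, 5} minus {2, 6, 3, 5} = {0, 1, 4}

{0, 1, 4}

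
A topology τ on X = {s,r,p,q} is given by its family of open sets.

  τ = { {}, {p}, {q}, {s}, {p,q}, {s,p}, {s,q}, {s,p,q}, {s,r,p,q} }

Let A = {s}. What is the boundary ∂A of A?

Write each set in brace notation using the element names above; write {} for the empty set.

{r}

interior: largest open inside A is {s} (from {}, {s})
cl via duality: int({r,p,q}) = {p,q}, so X∖{p,q} = {s,r}
cl∖int = {r}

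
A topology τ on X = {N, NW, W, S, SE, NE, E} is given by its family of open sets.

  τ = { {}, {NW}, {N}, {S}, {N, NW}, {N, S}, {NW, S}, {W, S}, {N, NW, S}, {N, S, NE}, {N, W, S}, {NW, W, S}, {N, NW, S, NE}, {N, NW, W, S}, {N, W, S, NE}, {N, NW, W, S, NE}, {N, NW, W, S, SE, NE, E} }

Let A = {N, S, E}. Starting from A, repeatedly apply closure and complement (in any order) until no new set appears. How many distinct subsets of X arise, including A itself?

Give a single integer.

8

complement {NW, W, SE, NE}; its interior {NW}; cl(A) = X∖{NW} = {N, W, S, SE, NE, E}
With k = closure, c = complement:
  1. A     = {N, S, E}
  2. kA    = {N, W, S, SE, NE, E}
  3. cA    = {NW, W, SE, NE}
  4. ckA   = {NW}
  5. kcA   = {NW, W, SE, NE, E}
  6. kckA  = {NW, SE, E}
  7. ckcA  = {N, S}
  8. ckckA = {N, W, S, NE}
k, c of each give nothing new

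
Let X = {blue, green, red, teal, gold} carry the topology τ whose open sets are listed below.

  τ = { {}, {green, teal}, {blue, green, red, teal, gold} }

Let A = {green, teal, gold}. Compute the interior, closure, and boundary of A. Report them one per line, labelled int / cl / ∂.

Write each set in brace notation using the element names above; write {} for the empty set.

interior: largest open inside A is {green, teal} (from {}, {green, teal})
cl via duality: int({blue, red}) = {}, so X∖{} = {blue, green, red, teal, gold}
cl∖int = {blue, red, gold}

int(A) = {green, teal}
cl(A)  = {blue, green, red, teal, gold}
∂A     = {blue, red, gold}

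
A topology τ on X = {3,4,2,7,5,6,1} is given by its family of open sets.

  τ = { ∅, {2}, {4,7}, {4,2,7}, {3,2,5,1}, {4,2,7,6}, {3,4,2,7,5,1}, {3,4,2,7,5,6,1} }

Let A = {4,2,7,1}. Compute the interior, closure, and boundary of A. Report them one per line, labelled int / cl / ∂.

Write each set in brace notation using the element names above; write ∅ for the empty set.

interior: largest open inside A is {4,2,7} (from ∅, {2}, {4,7}, {4,2,7})
cl via duality: int({3,5,6}) = ∅, so X∖∅ = {3,4,2,7,5,6,1}
cl∖int = {3,5,6,1}

int(A) = {4,2,7}
cl(A)  = {3,4,2,7,5,6,1}
∂A     = {3,5,6,1}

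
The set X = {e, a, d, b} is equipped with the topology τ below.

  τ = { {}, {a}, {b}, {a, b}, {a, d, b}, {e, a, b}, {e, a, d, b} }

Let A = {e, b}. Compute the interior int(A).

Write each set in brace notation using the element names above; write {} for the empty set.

{b}

opens ⊆ A: {}, {b}; union → int = {b}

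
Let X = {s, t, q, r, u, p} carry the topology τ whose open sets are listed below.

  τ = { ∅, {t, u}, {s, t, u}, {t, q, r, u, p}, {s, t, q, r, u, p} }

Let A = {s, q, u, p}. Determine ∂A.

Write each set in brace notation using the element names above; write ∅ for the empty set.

{s, t, q, r, u, p}

U open, U⊆A: ∅. int(A) = ⋃ = ∅
X∖A={t, r}, int(X∖A)=∅, hence cl(A)={s, t, q, r, u, p}
∂A: remove int from cl → {s, t, q, r, u, p}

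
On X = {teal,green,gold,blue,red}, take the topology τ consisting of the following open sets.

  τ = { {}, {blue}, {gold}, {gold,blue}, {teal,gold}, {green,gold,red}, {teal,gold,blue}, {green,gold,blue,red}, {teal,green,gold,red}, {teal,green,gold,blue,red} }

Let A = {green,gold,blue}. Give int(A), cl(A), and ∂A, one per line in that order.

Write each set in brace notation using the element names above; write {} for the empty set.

U open, U⊆A: {}, {gold}, {blue}, {gold,blue}. int(A) = ⋃ = {gold,blue}
X∖A={teal,red}, int(X∖A)={}, hence cl(A)={teal,green,gold,blue,red}
∂A: remove int from cl → {teal,green,red}

int(A) = {gold,blue}
cl(A)  = {teal,green,gold,blue,red}
∂A     = {teal,green,red}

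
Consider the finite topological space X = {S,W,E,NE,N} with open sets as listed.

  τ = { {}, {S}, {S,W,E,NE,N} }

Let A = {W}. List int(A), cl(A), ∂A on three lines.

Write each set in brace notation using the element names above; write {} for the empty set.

open subsets of A: {}; so int(A) = {}
closure: X∖int(X∖A) = X∖{S} = {W,E,NE,N}
∂A = {W,E,NE,N} minus {} = {W,E,NE,N}

int(A) = {}
cl(A)  = {W,E,NE,N}
∂A     = {W,E,NE,N}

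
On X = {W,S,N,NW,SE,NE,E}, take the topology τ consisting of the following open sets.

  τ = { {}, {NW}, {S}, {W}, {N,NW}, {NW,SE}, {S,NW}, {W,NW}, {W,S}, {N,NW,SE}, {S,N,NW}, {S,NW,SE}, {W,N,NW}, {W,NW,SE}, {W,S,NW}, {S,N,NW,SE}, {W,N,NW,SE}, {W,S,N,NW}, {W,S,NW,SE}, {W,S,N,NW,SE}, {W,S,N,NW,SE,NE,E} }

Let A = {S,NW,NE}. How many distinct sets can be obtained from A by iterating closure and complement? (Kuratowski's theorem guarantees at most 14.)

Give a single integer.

8

X∖A={W,N,SE,E}, int(X∖A)={W}, hence cl(A)={S,N,NW,SE,NE,E}
Orbit (k=closure, c=complement):
  1. A     = {S,NW,NE}
  2. kA    = {S,N,NW,SE,NE,E}
  3. cA    = {W,N,SE,E}
  4. ckA   = {W}
  5. kcA   = {W,N,SE,NE,E}
  6. kckA  = {W,NE,E}
  7. ckcA  = {S,NW}
  8. ckckA = {S,N,NW,SE}
(closed under both — stop)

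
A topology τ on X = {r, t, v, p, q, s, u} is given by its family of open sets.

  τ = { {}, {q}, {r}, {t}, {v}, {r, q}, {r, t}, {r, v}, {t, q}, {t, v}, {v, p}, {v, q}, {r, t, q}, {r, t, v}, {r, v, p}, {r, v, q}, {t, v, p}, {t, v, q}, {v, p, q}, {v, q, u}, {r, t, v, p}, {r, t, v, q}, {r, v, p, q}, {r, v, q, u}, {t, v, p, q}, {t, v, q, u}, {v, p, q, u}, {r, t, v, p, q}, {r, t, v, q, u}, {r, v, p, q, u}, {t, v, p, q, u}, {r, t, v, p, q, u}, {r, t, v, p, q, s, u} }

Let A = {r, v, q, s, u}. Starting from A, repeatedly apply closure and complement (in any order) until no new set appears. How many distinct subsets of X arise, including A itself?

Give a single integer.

8

X∖A={t, p}, int(X∖A)={t}, hence cl(A)={r, v, p, q, s, u}
Orbit (k=closure, c=complement):
  1. A     = {r, v, q, s, u}
  2. kA    = {r, v, p, q, s, u}
  3. cA    = {t, p}
  4. ckA   = {t}
  5. kcA   = {t, p, s}
  6. kckA  = {t, s}
  7. ckcA  = {r, v, q, u}
  8. ckckA = {r, v, p, q, u}
(closed under both — stop)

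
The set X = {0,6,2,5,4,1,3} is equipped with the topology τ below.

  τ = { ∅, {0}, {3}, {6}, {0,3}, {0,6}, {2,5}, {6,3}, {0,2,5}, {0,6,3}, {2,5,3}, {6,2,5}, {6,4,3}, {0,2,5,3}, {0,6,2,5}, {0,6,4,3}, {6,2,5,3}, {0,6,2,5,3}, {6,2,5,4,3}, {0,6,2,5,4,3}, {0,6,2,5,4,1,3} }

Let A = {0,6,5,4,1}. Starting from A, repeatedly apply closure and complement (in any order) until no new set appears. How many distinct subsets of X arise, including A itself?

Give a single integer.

10

cl via duality: int({2,3}) = {3}, so X∖{3} = {0,6,2,5,4,1}
Write k for closure, c for complement:
  1. A     = {0,6,5,4,1}
  2. kA    = {0,6,2,5,4,1}
  3. cA    = {2,3}
  4. ckA   = {3}
  5. kcA   = {2,5,4,1,3}
  6. kckA  = {4,1,3}
  7. ckcA  = {0,6}
  8. ckckA = {0,6,2,5}
  9. kckcA = {0,6,4,1}
  10. ckckcA = {2,5,3}
applying k or c yields no new set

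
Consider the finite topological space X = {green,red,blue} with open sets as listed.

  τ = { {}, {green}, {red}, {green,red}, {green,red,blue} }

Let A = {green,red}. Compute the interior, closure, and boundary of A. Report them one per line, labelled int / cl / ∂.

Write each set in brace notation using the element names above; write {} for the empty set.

interior: largest open inside A is {green,red} (from {}, {red}, {green}, {green,red})
cl via duality: int({blue}) = {}, so X∖{} = {green,red,blue}
cl∖int = {blue}

int(A) = {green,red}
cl(A)  = {green,red,blue}
∂A     = {blue}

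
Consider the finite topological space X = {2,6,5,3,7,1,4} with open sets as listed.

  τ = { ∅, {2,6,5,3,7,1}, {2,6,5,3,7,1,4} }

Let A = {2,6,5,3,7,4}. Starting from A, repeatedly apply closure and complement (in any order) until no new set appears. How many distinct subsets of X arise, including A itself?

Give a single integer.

X∖A={1}, int(X∖A)=∅, hence cl(A)={2,6,5,3,7,1,4}
Orbit (k=closure, c=complement):
  1. A     = {2,6,5,3,7,4}
  2. kA    = {2,6,5,3,7,1,4}
  3. cA    = {1}
  4. ckA   = ∅
(closed under both — stop)

4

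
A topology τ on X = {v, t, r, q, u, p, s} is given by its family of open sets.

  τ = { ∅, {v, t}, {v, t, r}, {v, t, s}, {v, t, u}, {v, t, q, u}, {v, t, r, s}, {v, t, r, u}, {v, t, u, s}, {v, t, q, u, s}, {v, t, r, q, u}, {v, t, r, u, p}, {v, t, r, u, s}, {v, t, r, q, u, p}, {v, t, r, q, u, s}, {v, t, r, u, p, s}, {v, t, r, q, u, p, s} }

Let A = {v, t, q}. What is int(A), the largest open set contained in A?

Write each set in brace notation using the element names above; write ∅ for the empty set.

U open, U⊆A: ∅, {v, t}. int(A) = ⋃ = {v, t}

{v, t}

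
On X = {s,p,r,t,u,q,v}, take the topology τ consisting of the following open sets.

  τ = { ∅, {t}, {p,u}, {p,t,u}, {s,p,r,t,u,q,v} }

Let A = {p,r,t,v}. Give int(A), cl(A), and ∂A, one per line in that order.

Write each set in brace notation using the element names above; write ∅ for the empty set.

U open, U⊆A: ∅, {t}. int(A) = ⋃ = {t}
X∖A={s,u,q}, int(X∖A)=∅, hence cl(A)={s,p,r,t,u,q,v}
∂A: remove int from cl → {s,p,r,u,q,v}

int(A) = {t}
cl(A)  = {s,p,r,t,u,q,v}
∂A     = {s,p,r,u,q,v}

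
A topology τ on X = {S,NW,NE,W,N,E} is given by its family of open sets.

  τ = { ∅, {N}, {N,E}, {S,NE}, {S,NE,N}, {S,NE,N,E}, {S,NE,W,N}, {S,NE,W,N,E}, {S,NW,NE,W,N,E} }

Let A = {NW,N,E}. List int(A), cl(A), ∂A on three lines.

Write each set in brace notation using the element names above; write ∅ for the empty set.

int(A) = {N,E}
cl(A)  = {NW,W,N,E}
∂A     = {NW,W}

interior: largest open inside A is {N,E} (from ∅, {N}, {N,E})
cl via duality: int({S,NE,W}) = {S,NE}, so X∖{S,NE} = {NW,W,N,E}
cl∖int = {NW,W}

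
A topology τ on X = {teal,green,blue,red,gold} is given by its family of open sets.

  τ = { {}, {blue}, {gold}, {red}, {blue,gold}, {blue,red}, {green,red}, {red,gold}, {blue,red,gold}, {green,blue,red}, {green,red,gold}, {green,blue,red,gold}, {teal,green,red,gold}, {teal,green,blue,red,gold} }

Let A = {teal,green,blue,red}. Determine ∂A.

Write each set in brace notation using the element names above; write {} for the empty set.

{teal}

open subsets of A: {}, {red}, {blue}, {green,red}, {blue,red}, {green,blue,red}; so int(A) = {green,blue,red}
closure: X∖int(X∖A) = X∖{gold} = {teal,green,blue,red}
∂A = {teal,green,blue,red} minus {green,blue,red} = {teal}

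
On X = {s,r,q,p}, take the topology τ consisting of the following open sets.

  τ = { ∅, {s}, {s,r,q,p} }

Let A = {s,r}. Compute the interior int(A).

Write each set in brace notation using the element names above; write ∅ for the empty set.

opens ⊆ A: ∅, {s}; union → int = {s}

{s}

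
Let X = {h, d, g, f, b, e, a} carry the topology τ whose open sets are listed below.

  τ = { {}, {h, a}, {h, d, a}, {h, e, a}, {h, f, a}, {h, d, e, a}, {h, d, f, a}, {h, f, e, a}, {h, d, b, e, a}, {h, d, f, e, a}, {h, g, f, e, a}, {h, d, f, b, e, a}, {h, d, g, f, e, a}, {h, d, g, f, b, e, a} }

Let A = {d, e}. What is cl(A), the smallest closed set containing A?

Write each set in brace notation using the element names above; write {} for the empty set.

{d, g, b, e}

cl via duality: int({h, g, f, b, a}) = {h, f, a}, so X∖{h, f, a} = {d, g, b, e}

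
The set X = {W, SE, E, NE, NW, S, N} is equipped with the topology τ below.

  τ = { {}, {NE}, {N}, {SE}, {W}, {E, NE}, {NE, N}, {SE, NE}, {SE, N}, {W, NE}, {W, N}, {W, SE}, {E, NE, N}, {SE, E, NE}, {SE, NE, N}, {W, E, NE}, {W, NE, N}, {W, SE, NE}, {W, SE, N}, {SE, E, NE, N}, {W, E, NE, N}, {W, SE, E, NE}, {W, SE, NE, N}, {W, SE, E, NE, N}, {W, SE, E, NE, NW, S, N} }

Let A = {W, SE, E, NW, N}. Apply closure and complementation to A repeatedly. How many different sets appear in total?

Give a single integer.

complement {NE, S}; its interior {NE}; cl(A) = X∖{NE} = {W, SE, E, NW, S, N}
With k = closure, c = complement:
  1. A     = {W, SE, E, NW, N}
  2. kA    = {W, SE, E, NW, S, N}
  3. cA    = {NE, S}
  4. ckA   = {NE}
  5. kcA   = {E, NE, NW, S}
  6. ckcA  = {W, SE, N}
  7. kckcA = {W, SE, NW, S, N}
  8. ckckcA = {E, NE}
k, c of each give nothing new

8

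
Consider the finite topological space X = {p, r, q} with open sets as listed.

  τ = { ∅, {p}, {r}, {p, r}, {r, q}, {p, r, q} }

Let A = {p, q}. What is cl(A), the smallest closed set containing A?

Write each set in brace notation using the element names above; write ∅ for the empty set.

{p, q}

cl via duality: int({r}) = {r}, so X∖{r} = {p, q}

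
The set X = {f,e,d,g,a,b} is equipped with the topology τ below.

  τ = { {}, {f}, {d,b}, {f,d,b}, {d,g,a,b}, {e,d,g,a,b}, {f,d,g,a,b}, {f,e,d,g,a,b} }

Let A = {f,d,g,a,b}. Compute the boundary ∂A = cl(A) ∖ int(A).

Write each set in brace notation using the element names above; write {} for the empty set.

{e}

interior: largest open inside A is {f,d,g,a,b} (from {}, {f}, {d,b}, {f,d,b}, {d,g,a,b}, {f,d,g,a,b})
cl via duality: int({e}) = {}, so X∖{} = {f,e,d,g,a,b}
cl∖int = {e}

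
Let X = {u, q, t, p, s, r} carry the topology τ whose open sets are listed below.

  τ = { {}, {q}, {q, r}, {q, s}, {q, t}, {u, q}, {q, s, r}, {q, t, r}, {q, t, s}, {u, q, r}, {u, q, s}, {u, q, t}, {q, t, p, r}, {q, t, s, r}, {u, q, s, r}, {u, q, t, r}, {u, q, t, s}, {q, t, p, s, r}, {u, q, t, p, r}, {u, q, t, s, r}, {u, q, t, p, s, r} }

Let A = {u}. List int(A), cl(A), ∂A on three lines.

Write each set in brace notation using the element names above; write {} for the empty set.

int(A) = {}
cl(A)  = {u}
∂A     = {u}

interior: largest open inside A is {} (from {})
cl via duality: int({q, t, p, s, r}) = {q, t, p, s, r}, so X∖{q, t, p, s, r} = {u}
cl∖int = {u}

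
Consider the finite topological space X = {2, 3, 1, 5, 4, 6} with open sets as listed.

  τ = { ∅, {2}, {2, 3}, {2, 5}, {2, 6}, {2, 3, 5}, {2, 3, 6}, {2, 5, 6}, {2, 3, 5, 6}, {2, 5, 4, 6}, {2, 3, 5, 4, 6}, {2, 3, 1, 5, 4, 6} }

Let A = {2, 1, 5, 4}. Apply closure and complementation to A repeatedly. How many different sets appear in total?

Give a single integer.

cl via duality: int({3, 6}) = ∅, so X∖∅ = {2, 3, 1, 5, 4, 6}
Write k for closure, c for complement:
  1. A     = {2, 1, 5, 4}
  2. kA    = {2, 3, 1, 5, 4, 6}
  3. cA    = {3, 6}
  4. ckA   = ∅
  5. kcA   = {3, 1, 4, 6}
  6. ckcA  = {2, 5}
applying k or c yields no new set

6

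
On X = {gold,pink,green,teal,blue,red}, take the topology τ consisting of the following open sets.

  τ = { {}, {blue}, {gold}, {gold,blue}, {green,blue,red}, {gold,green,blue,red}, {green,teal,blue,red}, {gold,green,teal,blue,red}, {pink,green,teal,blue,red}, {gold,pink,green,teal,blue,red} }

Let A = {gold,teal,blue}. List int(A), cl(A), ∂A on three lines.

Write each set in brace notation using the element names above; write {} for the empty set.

int(A) = {gold,blue}
cl(A)  = {gold,pink,green,teal,blue,red}
∂A     = {pink,green,teal,red}

U open, U⊆A: {}, {gold}, {blue}, {gold,blue}. int(A) = ⋃ = {gold,blue}
X∖A={pink,green,red}, int(X∖A)={}, hence cl(A)={gold,pink,green,teal,blue,red}
∂A: remove int from cl → {pink,green,teal,red}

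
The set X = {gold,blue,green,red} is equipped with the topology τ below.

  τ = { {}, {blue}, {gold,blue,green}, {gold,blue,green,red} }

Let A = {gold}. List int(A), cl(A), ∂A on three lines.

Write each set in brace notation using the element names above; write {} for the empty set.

opens ⊆ A: {}; union → int = {}
complement {blue,green,red}; its interior {blue}; cl(A) = X∖{blue} = {gold,green,red}
boundary = {gold,green,red} ∖ {} = {gold,green,red}

int(A) = {}
cl(A)  = {gold,green,red}
∂A     = {gold,green,red}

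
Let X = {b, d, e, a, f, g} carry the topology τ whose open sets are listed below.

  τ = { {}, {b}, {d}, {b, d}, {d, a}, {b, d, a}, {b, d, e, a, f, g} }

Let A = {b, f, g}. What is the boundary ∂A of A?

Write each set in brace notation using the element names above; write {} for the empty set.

{e, f, g}

U open, U⊆A: {}, {b}. int(A) = ⋃ = {b}
X∖A={d, e, a}, int(X∖A)={d, a}, hence cl(A)={b, e, f, g}
∂A: remove int from cl → {e, f, g}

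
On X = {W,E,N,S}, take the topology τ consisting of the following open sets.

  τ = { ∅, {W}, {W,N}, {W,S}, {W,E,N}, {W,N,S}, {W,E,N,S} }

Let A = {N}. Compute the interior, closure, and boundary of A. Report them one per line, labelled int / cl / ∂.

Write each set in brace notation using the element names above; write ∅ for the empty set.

int(A) = ∅
cl(A)  = {E,N}
∂A     = {E,N}

interior: largest open inside A is ∅ (from ∅)
cl via duality: int({W,E,S}) = {W,S}, so X∖{W,S} = {E,N}
cl∖int = {E,N}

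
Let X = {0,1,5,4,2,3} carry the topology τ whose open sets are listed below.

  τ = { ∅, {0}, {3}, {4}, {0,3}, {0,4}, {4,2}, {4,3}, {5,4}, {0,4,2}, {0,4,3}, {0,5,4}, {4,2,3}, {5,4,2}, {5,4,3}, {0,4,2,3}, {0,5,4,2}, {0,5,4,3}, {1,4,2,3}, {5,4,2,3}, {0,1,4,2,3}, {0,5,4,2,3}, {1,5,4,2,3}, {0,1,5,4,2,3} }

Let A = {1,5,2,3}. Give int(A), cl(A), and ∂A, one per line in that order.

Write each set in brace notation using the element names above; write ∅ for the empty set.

open subsets of A: ∅, {3}; so int(A) = {3}
closure: X∖int(X∖A) = X∖{0,4} = {1,5,2,3}
∂A = {1,5,2,3} minus {3} = {1,5,2}

int(A) = {3}
cl(A)  = {1,5,2,3}
∂A     = {1,5,2}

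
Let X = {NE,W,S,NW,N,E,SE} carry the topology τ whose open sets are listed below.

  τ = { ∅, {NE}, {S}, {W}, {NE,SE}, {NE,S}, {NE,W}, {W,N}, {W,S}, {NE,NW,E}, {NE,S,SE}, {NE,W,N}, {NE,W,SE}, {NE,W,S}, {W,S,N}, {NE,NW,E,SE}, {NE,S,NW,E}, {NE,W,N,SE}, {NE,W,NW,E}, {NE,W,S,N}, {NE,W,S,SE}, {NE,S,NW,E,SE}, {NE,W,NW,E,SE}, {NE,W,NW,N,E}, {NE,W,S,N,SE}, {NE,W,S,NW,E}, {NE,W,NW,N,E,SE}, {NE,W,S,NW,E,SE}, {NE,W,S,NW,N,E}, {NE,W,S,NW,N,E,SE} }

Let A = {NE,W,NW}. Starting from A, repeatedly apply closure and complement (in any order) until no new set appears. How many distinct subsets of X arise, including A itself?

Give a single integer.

6

X∖A={S,N,E,SE}, int(X∖A)={S}, hence cl(A)={NE,W,NW,N,E,SE}
Orbit (k=closure, c=complement):
  1. A     = {NE,W,NW}
  2. kA    = {NE,W,NW,N,E,SE}
  3. cA    = {S,N,E,SE}
  4. ckA   = {S}
  5. kcA   = {S,NW,N,E,SE}
  6. ckcA  = {NE,W}
(closed under both — stop)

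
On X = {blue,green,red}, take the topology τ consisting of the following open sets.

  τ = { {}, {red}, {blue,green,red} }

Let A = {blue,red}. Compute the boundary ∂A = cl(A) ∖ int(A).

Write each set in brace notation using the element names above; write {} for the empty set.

open subsets of A: {}, {red}; so int(A) = {red}
closure: X∖int(X∖A) = X∖{} = {blue,green,red}
∂A = {blue,green,red} minus {red} = {blue,green}

{blue,green}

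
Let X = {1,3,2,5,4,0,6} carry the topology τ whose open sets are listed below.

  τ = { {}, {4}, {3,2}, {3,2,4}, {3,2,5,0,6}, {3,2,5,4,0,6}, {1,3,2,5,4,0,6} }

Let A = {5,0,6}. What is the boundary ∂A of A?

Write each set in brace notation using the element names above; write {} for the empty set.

{1,5,0,6}

open subsets of A: {}; so int(A) = {}
closure: X∖int(X∖A) = X∖{3,2,4} = {1,5,0,6}
∂A = {1,5,0,6} minus {} = {1,5,0,6}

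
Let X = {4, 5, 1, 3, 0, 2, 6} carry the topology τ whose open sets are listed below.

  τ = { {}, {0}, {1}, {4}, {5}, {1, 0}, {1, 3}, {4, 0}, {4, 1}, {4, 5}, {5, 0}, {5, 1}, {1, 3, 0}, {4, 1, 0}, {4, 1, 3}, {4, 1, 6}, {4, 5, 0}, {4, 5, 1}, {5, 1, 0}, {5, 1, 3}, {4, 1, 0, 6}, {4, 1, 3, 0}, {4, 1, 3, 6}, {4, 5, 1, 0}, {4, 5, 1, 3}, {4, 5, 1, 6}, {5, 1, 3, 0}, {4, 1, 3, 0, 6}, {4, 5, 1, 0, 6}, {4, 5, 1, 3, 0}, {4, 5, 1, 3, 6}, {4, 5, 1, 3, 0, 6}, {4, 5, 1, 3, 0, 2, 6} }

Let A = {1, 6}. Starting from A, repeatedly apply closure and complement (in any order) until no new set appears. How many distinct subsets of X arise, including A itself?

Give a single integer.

8

X∖A={4, 5, 3, 0, 2}, int(X∖A)={4, 5, 0}, hence cl(A)={1, 3, 2, 6}
Orbit (k=closure, c=complement):
  1. A     = {1, 6}
  2. kA    = {1, 3, 2, 6}
  3. cA    = {4, 5, 3, 0, 2}
  4. ckA   = {4, 5, 0}
  5. kcA   = {4, 5, 3, 0, 2, 6}
  6. kckA  = {4, 5, 0, 2, 6}
  7. ckcA  = {1}
  8. ckckA = {1, 3}
(closed under both — stop)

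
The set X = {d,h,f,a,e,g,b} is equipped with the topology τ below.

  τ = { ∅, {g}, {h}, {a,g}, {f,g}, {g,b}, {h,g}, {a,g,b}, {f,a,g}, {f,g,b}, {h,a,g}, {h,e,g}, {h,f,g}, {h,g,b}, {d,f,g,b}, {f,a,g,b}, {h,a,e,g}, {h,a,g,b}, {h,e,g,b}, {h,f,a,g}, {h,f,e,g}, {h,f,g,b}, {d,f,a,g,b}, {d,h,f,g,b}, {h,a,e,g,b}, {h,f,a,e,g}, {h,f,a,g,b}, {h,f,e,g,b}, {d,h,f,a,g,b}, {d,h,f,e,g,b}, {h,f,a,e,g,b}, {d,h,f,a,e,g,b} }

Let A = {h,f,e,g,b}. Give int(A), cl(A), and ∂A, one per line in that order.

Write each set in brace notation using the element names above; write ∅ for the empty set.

opens ⊆ A: ∅, {h}, {g}, {g,b}, {f,g}, {h,g}, {h,e,g}, {f,g,b}, {h,g,b}, {h,f,g}, {h,e,g,b}, {h,f,e,g}, {h,f,g,b}, {h,f,e,g,b}; union → int = {h,f,e,g,b}
complement {d,a}; its interior ∅; cl(A) = X∖∅ = {d,h,f,a,e,g,b}
boundary = {d,h,f,a,e,g,b} ∖ {h,f,e,g,b} = {d,a}

int(A) = {h,f,e,g,b}
cl(A)  = {d,h,f,a,e,g,b}
∂A     = {d,a}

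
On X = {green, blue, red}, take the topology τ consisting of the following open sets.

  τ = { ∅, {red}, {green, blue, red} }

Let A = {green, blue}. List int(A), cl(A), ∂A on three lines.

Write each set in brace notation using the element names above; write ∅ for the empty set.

int(A) = ∅
cl(A)  = {green, blue}
∂A     = {green, blue}

open subsets of A: ∅; so int(A) = ∅
closure: X∖int(X∖A) = X∖{red} = {green, blue}
∂A = {green, blue} minus ∅ = {green, blue}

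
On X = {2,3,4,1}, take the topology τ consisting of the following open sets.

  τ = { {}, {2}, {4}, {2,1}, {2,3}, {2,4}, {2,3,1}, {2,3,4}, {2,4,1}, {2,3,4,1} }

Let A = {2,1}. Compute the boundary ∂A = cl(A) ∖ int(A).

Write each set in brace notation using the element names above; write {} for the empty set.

{3}

interior: largest open inside A is {2,1} (from {}, {2}, {2,1})
cl via duality: int({3,4}) = {4}, so X∖{4} = {2,3,1}
cl∖int = {3}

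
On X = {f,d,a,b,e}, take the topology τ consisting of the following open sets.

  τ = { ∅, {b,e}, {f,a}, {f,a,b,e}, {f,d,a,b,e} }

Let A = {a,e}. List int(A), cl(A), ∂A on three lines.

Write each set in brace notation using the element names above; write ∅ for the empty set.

int(A) = ∅
cl(A)  = {f,d,a,b,e}
∂A     = {f,d,a,b,e}

open subsets of A: ∅; so int(A) = ∅
closure: X∖int(X∖A) = X∖∅ = {f,d,a,b,e}
∂A = {f,d,a,b,e} minus ∅ = {f,d,a,b,e}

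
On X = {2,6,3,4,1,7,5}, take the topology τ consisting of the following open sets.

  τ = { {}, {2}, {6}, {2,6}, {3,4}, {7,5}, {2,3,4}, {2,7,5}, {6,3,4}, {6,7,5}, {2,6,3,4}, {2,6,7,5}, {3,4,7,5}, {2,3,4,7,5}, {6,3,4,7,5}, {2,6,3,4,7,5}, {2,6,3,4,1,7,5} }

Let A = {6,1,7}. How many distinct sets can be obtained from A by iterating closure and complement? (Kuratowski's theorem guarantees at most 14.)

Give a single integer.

10

cl via duality: int({2,3,4,5}) = {2,3,4}, so X∖{2,3,4} = {6,1,7,5}
Write k for closure, c for complement:
  1. A     = {6,1,7}
  2. kA    = {6,1,7,5}
  3. cA    = {2,3,4,5}
  4. ckA   = {2,3,4}
  5. kcA   = {2,3,4,1,7,5}
  6. kckA  = {2,3,4,1}
  7. ckcA  = {6}
  8. ckckA = {6,7,5}
  9. kckcA = {6,1}
  10. ckckcA = {2,3,4,7,5}
applying k or c yields no new set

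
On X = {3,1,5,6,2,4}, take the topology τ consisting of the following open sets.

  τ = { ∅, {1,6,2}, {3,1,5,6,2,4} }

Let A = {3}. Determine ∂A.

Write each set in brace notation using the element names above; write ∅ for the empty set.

{3,5,4}

U open, U⊆A: ∅. int(A) = ⋃ = ∅
X∖A={1,5,6,2,4}, int(X∖A)={1,6,2}, hence cl(A)={3,5,4}
∂A: remove int from cl → {3,5,4}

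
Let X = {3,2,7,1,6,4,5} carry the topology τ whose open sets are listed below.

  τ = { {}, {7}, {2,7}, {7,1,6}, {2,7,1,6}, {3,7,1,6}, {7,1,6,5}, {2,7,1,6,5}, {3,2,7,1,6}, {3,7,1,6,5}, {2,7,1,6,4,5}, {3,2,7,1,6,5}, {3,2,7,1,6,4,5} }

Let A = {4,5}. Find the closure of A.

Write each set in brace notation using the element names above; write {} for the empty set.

{4,5}

closure: X∖int(X∖A) = X∖{3,2,7,1,6} = {4,5}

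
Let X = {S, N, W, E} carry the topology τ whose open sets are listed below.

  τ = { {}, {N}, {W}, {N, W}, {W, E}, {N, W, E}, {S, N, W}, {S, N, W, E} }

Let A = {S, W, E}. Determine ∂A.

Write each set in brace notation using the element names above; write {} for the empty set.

interior: largest open inside A is {W, E} (from {}, {W}, {W, E})
cl via duality: int({N}) = {N}, so X∖{N} = {S, W, E}
cl∖int = {S}

{S}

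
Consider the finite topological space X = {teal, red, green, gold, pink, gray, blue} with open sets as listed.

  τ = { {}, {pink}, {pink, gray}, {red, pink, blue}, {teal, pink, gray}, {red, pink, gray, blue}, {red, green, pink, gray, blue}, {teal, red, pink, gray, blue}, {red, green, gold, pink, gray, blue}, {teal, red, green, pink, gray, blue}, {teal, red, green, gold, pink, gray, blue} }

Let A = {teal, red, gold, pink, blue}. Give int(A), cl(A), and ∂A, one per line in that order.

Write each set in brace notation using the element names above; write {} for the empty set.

U open, U⊆A: {}, {pink}, {red, pink, blue}. int(A) = ⋃ = {red, pink, blue}
X∖A={green, gray}, int(X∖A)={}, hence cl(A)={teal, red, green, gold, pink, gray, blue}
∂A: remove int from cl → {teal, green, gold, gray}

int(A) = {red, pink, blue}
cl(A)  = {teal, red, green, gold, pink, gray, blue}
∂A     = {teal, green, gold, gray}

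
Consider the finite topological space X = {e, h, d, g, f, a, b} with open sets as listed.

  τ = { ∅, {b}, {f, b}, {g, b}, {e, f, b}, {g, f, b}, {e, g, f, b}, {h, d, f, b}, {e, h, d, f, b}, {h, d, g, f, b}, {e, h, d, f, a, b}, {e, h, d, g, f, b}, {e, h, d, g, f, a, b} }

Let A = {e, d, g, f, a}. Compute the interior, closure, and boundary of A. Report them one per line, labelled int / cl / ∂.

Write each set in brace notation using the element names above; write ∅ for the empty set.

open subsets of A: ∅; so int(A) = ∅
closure: X∖int(X∖A) = X∖{b} = {e, h, d, g, f, a}
∂A = {e, h, d, g, f, a} minus ∅ = {e, h, d, g, f, a}

int(A) = ∅
cl(A)  = {e, h, d, g, f, a}
∂A     = {e, h, d, g, f, a}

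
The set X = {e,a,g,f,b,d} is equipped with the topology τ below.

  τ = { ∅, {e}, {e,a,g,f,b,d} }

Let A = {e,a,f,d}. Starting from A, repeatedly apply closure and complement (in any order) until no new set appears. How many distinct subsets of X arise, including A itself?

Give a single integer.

closure: X∖int(X∖A) = X∖∅ = {e,a,g,f,b,d}
Let k=closure and c=complement:
  1. A     = {e,a,f,d}
  2. kA    = {e,a,g,f,b,d}
  3. cA    = {g,b}
  4. ckA   = ∅
  5. kcA   = {a,g,f,b,d}
  6. ckcA  = {e}
— saturated at 6

6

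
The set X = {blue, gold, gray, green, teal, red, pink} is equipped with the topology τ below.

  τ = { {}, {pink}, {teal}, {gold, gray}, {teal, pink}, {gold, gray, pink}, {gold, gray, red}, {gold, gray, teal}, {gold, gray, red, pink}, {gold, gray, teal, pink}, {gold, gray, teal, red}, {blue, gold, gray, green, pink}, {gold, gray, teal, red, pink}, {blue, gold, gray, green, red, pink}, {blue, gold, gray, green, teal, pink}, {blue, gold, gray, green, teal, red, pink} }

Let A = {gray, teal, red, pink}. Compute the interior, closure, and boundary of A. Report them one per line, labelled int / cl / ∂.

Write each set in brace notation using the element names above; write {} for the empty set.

int(A) = {teal, pink}
cl(A)  = {blue, gold, gray, green, teal, red, pink}
∂A     = {blue, gold, gray, green, red}

interior: largest open inside A is {teal, pink} (from {}, {pink}, {teal}, {teal, pink})
cl via duality: int({blue, gold, green}) = {}, so X∖{} = {blue, gold, gray, green, teal, red, pink}
cl∖int = {blue, gold, gray, green, red}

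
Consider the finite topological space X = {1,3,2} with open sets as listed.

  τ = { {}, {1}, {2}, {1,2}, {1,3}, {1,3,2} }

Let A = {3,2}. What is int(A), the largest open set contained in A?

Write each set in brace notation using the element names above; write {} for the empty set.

U open, U⊆A: {}, {2}. int(A) = ⋃ = {2}

{2}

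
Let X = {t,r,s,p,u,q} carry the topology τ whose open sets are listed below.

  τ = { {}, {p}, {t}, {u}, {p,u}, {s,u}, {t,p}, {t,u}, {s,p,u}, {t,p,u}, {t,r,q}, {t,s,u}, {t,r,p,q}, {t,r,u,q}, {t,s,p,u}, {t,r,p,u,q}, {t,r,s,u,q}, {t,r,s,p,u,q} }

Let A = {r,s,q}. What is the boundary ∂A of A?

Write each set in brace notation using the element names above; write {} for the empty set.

open subsets of A: {}; so int(A) = {}
closure: X∖int(X∖A) = X∖{t,p,u} = {r,s,q}
∂A = {r,s,q} minus {} = {r,s,q}

{r,s,q}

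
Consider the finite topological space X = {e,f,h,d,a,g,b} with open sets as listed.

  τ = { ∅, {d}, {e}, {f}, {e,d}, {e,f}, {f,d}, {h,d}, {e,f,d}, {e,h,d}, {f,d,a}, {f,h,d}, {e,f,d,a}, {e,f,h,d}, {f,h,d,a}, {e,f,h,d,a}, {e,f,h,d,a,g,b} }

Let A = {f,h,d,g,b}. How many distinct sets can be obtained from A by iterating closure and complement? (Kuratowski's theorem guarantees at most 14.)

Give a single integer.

X∖A={e,a}, int(X∖A)={e}, hence cl(A)={f,h,d,a,g,b}
Orbit (k=closure, c=complement):
  1. A     = {f,h,d,g,b}
  2. kA    = {f,h,d,a,g,b}
  3. cA    = {e,a}
  4. ckA   = {e}
  5. kcA   = {e,a,g,b}
  6. kckA  = {e,g,b}
  7. ckcA  = {f,h,d}
  8. ckckA = {f,h,d,a}
(closed under both — stop)

8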